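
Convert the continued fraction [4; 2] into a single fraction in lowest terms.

9/2

Compute successive convergents:
a_0 = 4: 4/1
a_1 = 2: 9/2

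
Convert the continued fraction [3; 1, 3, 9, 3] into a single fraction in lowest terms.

Start with 3.
9 + 1/(3/1) = 9 + 1/3 = 28/3
3 + 1/(28/3) = 3 + 3/28 = 87/28
1 + 1/(87/28) = 1 + 28/87 = 115/87
3 + 1/(115/87) = 3 + 87/115 = 432/115

432/115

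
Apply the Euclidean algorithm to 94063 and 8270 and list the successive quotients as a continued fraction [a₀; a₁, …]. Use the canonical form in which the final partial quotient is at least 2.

94063 = 11·8270 + 3093, so a_0 = 11
8270 = 2·3093 + 2084, so a_1 = 2
3093 = 1·2084 + 1009, so a_2 = 1
2084 = 2·1009 + 66, so a_3 = 2
1009 = 15·66 + 19, so a_4 = 15
66 = 3·19 + 9, so a_5 = 3
19 = 2·9 + 1, so a_6 = 2
9 = 9·1 + 0, so a_7 = 9

[11; 2, 1, 2, 15, 3, 2, 9]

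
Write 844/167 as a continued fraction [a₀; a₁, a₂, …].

[5; 18, 1, 1, 4]

Apply division with remainder until the remainder is 0:
844 = 5·167 + 9, so a_0 = 5
167 = 18·9 + 5, so a_1 = 18
9 = 1·5 + 4, so a_2 = 1
5 = 1·4 + 1, so a_3 = 1
4 = 4·1 + 0, so a_4 = 4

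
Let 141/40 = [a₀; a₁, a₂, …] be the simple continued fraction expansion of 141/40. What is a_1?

1

141 = 3·40 + 21, so a_0 = 3
40 = 1·21 + 19, so a_1 = 1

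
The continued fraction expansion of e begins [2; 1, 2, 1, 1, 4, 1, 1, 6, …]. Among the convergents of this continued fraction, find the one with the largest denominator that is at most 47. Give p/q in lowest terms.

List convergents until the denominator exceeds the bound:
a_0 = 2: 2/1  (≤ bound)
a_1 = 1: 3/1  (≤ bound)
a_2 = 2: 8/3  (≤ bound)
a_3 = 1: 11/4  (≤ bound)
a_4 = 1: 19/7  (≤ bound)
a_5 = 4: 87/32  (≤ bound)
a_6 = 1: 106/39  (≤ bound)
a_7 = 1: 193/71  (> 47, stop)

106/39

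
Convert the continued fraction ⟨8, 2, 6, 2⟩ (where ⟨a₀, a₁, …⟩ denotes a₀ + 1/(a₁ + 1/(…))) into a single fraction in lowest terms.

237/28

Start with 2.
6 + 1/(2/1) = 6 + 1/2 = 13/2
2 + 1/(13/2) = 2 + 2/13 = 28/13
8 + 1/(28/13) = 8 + 13/28 = 237/28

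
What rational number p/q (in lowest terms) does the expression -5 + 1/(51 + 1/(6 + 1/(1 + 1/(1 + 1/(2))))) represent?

-8407/1688

a_0 = -5: -5/1
a_1 = 51: -254/51
a_2 = 6: -1529/307
a_3 = 1: -1783/358
a_4 = 1: -3312/665
a_5 = 2: -8407/1688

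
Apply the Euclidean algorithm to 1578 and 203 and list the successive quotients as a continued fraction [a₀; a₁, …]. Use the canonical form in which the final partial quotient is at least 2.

Apply division with remainder until the remainder is 0:
1578 = 7·203 + 157, so a_0 = 7
203 = 1·157 + 46, so a_1 = 1
157 = 3·46 + 19, so a_2 = 3
46 = 2·19 + 8, so a_3 = 2
19 = 2·8 + 3, so a_4 = 2
8 = 2·3 + 2, so a_5 = 2
3 = 1·2 + 1, so a_6 = 1
2 = 2·1 + 0, so a_7 = 2

[7; 1, 3, 2, 2, 2, 1, 2]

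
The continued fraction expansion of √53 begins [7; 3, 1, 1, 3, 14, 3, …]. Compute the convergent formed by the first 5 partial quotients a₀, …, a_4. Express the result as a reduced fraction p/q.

182/25

Build up convergents one term at a time:
a_0 = 7: 7/1
a_1 = 3: 22/3
a_2 = 1: 29/4
a_3 = 1: 51/7
a_4 = 3: 182/25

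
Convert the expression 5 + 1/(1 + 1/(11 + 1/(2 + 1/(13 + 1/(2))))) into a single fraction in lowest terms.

Build up convergents one term at a time:
a_0 = 5: 5/1
a_1 = 1: 6/1
a_2 = 11: 71/12
a_3 = 2: 148/25
a_4 = 13: 1995/337
a_5 = 2: 4138/699

4138/699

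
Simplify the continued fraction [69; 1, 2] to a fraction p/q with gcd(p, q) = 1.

209/3

Start with 2.
1 + 1/(2/1) = 1 + 1/2 = 3/2
69 + 1/(3/2) = 69 + 2/3 = 209/3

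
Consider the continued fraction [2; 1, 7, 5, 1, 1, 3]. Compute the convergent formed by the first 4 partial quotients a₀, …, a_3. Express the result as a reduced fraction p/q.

a_0 = 2: 2/1
a_1 = 1: 3/1
a_2 = 7: 23/8
a_3 = 5: 118/41

118/41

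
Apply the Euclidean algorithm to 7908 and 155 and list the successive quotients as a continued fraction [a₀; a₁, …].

[51; 51, 1, 2]

Apply division with remainder until the remainder is 0:
7908 ÷ 155 → quotient 51, remainder 3
155 ÷ 3 → quotient 51, remainder 2
3 ÷ 2 → quotient 1, remainder 1
2 ÷ 1 → quotient 2, remainder 0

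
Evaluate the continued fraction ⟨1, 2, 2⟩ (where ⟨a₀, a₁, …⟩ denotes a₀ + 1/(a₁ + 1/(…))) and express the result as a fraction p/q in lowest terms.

7/5

Start with 2.
2 + 1/(2/1) = 2 + 1/2 = 5/2
1 + 1/(5/2) = 1 + 2/5 = 7/5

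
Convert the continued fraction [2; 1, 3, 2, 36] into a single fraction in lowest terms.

911/328

Start with 36.
2 + 1/(36/1) = 2 + 1/36 = 73/36
3 + 1/(73/36) = 3 + 36/73 = 255/73
1 + 1/(255/73) = 1 + 73/255 = 328/255
2 + 1/(328/255) = 2 + 255/328 = 911/328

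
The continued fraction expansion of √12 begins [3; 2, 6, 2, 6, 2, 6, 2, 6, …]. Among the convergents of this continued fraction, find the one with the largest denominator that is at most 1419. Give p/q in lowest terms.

1351/390

a_0 = 3: 3/1  (≤ bound)
a_1 = 2: 7/2  (≤ bound)
a_2 = 6: 45/13  (≤ bound)
a_3 = 2: 97/28  (≤ bound)
a_4 = 6: 627/181  (≤ bound)
a_5 = 2: 1351/390  (≤ bound)
a_6 = 6: 8733/2521  (> 1419, stop)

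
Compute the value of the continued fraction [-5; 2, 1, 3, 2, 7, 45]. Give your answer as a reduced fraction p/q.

-38951/8395

Build up convergents one term at a time:
a_0 = -5: -5/1
a_1 = 2: -9/2
a_2 = 1: -14/3
a_3 = 3: -51/11
a_4 = 2: -116/25
a_5 = 7: -863/186
a_6 = 45: -38951/8395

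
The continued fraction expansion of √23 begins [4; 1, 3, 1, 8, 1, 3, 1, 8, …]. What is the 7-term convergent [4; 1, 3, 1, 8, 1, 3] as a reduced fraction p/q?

Use the convergent recurrence hₖ = aₖ·hₖ₋₁ + hₖ₋₂ (and likewise for the denominators kₖ):
a_0 = 4: 4/1
a_1 = 1: 5/1
a_2 = 3: 19/4
a_3 = 1: 24/5
a_4 = 8: 211/44
a_5 = 1: 235/49
a_6 = 3: 916/191

916/191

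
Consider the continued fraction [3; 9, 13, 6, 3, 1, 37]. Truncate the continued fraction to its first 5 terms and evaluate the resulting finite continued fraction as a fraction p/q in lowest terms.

a_0 = 3: 3/1
a_1 = 9: 28/9
a_2 = 13: 367/118
a_3 = 6: 2230/717
a_4 = 3: 7057/2269

7057/2269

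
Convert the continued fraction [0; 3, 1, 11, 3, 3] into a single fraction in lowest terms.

123/482

Work from the innermost term outward:
Start with 3.
3 + 1/(3/1) = 3 + 1/3 = 10/3
11 + 1/(10/3) = 11 + 3/10 = 113/10
1 + 1/(113/10) = 1 + 10/113 = 123/113
3 + 1/(123/113) = 3 + 113/123 = 482/123
0 + 1/(482/123) = 0 + 123/482 = 123/482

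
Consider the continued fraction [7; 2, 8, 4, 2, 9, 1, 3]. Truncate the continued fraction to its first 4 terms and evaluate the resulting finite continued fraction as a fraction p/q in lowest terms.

Compute successive convergents:
a_0 = 7: 7/1
a_1 = 2: 15/2
a_2 = 8: 127/17
a_3 = 4: 523/70

523/70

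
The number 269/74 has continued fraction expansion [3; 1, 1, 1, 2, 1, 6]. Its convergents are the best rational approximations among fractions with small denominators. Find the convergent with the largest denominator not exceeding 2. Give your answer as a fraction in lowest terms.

7/2

a_0 = 3: 3/1  (≤ bound)
a_1 = 1: 4/1  (≤ bound)
a_2 = 1: 7/2  (≤ bound)
a_3 = 1: 11/3  (> 2, stop)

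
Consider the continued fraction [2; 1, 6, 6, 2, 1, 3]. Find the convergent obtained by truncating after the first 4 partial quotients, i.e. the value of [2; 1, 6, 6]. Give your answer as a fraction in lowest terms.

Start with 6.
6 + 1/(6/1) = 6 + 1/6 = 37/6
1 + 1/(37/6) = 1 + 6/37 = 43/37
2 + 1/(43/37) = 2 + 37/43 = 123/43

123/43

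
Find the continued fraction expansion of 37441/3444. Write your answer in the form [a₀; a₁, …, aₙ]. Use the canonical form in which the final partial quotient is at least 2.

37441 ÷ 3444 → quotient 10, remainder 3001
3444 ÷ 3001 → quotient 1, remainder 443
3001 ÷ 443 → quotient 6, remainder 343
443 ÷ 343 → quotient 1, remainder 100
343 ÷ 100 → quotient 3, remainder 43
100 ÷ 43 → quotient 2, remainder 14
43 ÷ 14 → quotient 3, remainder 1
14 ÷ 1 → quotient 14, remainder 0

[10; 1, 6, 1, 3, 2, 3, 14]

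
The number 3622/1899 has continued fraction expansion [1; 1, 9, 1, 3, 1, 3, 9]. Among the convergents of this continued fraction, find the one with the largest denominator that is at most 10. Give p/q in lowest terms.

19/10

List convergents until the denominator exceeds the bound:
a_0 = 1: 1/1  (≤ bound)
a_1 = 1: 2/1  (≤ bound)
a_2 = 9: 19/10  (≤ bound)
a_3 = 1: 21/11  (> 10, stop)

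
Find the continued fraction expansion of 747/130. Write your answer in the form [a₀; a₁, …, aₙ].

747 ÷ 130 → quotient 5, remainder 97
130 ÷ 97 → quotient 1, remainder 33
97 ÷ 33 → quotient 2, remainder 31
33 ÷ 31 → quotient 1, remainder 2
31 ÷ 2 → quotient 15, remainder 1
2 ÷ 1 → quotient 2, remainder 0

[5; 1, 2, 1, 15, 2]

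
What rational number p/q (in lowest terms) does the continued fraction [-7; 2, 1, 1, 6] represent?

-218/33

Start with 6.
1 + 1/(6/1) = 1 + 1/6 = 7/6
1 + 1/(7/6) = 1 + 6/7 = 13/7
2 + 1/(13/7) = 2 + 7/13 = 33/13
-7 + 1/(33/13) = -7 + 13/33 = -218/33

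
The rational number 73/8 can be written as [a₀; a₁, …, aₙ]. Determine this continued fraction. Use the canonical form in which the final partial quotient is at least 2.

[9; 8]

Run the Euclidean algorithm, recording each quotient:
73 ÷ 8 → quotient 9, remainder 1
8 ÷ 1 → quotient 8, remainder 0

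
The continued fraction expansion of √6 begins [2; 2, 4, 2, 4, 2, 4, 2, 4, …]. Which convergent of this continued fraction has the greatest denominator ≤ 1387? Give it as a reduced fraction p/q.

a_0 = 2: 2/1  (≤ bound)
a_1 = 2: 5/2  (≤ bound)
a_2 = 4: 22/9  (≤ bound)
a_3 = 2: 49/20  (≤ bound)
a_4 = 4: 218/89  (≤ bound)
a_5 = 2: 485/198  (≤ bound)
a_6 = 4: 2158/881  (≤ bound)
a_7 = 2: 4801/1960  (> 1387, stop)

2158/881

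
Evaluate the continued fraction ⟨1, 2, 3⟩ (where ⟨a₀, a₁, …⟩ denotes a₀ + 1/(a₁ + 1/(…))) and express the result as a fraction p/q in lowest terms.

10/7

Compute successive convergents:
a_0 = 1: 1/1
a_1 = 2: 3/2
a_2 = 3: 10/7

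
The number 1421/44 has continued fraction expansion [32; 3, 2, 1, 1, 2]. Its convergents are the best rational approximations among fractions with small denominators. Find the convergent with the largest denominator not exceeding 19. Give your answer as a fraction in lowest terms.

List convergents until the denominator exceeds the bound:
a_0 = 32: 32/1  (≤ bound)
a_1 = 3: 97/3  (≤ bound)
a_2 = 2: 226/7  (≤ bound)
a_3 = 1: 323/10  (≤ bound)
a_4 = 1: 549/17  (≤ bound)
a_5 = 2: 1421/44  (> 19, stop)

549/17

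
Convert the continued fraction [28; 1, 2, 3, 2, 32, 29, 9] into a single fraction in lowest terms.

5614574/195659

Start with 9.
29 + 1/(9/1) = 29 + 1/9 = 262/9
32 + 1/(262/9) = 32 + 9/262 = 8393/262
2 + 1/(8393/262) = 2 + 262/8393 = 17048/8393
3 + 1/(17048/8393) = 3 + 8393/17048 = 59537/17048
2 + 1/(59537/17048) = 2 + 17048/59537 = 136122/59537
1 + 1/(136122/59537) = 1 + 59537/136122 = 195659/136122
28 + 1/(195659/136122) = 28 + 136122/195659 = 5614574/195659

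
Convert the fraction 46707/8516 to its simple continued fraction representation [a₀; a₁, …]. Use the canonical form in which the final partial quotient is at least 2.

[5; 2, 15, 1, 3, 32, 2]

Apply division with remainder until the remainder is 0:
46707 ÷ 8516 → quotient 5, remainder 4127
8516 ÷ 4127 → quotient 2, remainder 262
4127 ÷ 262 → quotient 15, remainder 197
262 ÷ 197 → quotient 1, remainder 65
197 ÷ 65 → quotient 3, remainder 2
65 ÷ 2 → quotient 32, remainder 1
2 ÷ 1 → quotient 2, remainder 0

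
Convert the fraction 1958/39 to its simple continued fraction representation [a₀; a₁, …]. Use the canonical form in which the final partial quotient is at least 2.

Apply division with remainder until the remainder is 0:
⌊1958/39⌋ = 50, remainder 8
⌊39/8⌋ = 4, remainder 7
⌊8/7⌋ = 1, remainder 1
⌊7/1⌋ = 7, remainder 0

[50; 4, 1, 7]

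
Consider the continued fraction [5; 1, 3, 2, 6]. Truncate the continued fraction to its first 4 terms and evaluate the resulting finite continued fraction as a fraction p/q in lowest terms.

Start with 2.
3 + 1/(2/1) = 3 + 1/2 = 7/2
1 + 1/(7/2) = 1 + 2/7 = 9/7
5 + 1/(9/7) = 5 + 7/9 = 52/9

52/9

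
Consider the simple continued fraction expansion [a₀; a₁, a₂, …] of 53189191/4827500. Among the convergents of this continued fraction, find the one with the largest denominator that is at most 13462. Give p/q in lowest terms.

31291/2840

List convergents until the denominator exceeds the bound:
a_0 = 11: 11/1  (≤ bound)
a_1 = 55: 606/55  (≤ bound)
a_2 = 1: 617/56  (≤ bound)
a_3 = 2: 1840/167  (≤ bound)
a_4 = 5: 9817/891  (≤ bound)
a_5 = 3: 31291/2840  (≤ bound)
a_6 = 28: 885965/80411  (> 13462, stop)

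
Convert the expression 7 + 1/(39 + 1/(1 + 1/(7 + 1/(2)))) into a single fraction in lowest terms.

4763/678

Build up convergents one term at a time:
a_0 = 7: 7/1
a_1 = 39: 274/39
a_2 = 1: 281/40
a_3 = 7: 2241/319
a_4 = 2: 4763/678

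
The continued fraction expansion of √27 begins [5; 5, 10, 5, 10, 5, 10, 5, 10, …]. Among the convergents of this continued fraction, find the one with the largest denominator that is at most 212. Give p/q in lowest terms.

265/51

List convergents until the denominator exceeds the bound:
a_0 = 5: 5/1  (≤ bound)
a_1 = 5: 26/5  (≤ bound)
a_2 = 10: 265/51  (≤ bound)
a_3 = 5: 1351/260  (> 212, stop)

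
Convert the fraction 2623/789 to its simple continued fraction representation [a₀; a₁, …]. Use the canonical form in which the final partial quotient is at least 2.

2623 = 3·789 + 256, so a_0 = 3
789 = 3·256 + 21, so a_1 = 3
256 = 12·21 + 4, so a_2 = 12
21 = 5·4 + 1, so a_3 = 5
4 = 4·1 + 0, so a_4 = 4

[3; 3, 12, 5, 4]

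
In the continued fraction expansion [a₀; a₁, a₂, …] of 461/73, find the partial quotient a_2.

Run the Euclidean algorithm, recording each quotient:
⌊461/73⌋ = 6, remainder 23
⌊73/23⌋ = 3, remainder 4
⌊23/4⌋ = 5, remainder 3

5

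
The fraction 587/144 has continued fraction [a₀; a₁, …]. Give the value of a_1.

13

⌊587/144⌋ = 4, remainder 11
⌊144/11⌋ = 13, remainder 1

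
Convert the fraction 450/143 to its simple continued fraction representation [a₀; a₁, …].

Apply division with remainder until the remainder is 0:
⌊450/143⌋ = 3, remainder 21
⌊143/21⌋ = 6, remainder 17
⌊21/17⌋ = 1, remainder 4
⌊17/4⌋ = 4, remainder 1
⌊4/1⌋ = 4, remainder 0

[3; 6, 1, 4, 4]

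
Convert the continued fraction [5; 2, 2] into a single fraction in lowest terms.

27/5

Start with 2.
2 + 1/(2/1) = 2 + 1/2 = 5/2
5 + 1/(5/2) = 5 + 2/5 = 27/5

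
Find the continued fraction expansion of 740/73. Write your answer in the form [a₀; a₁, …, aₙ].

740 ÷ 73 → quotient 10, remainder 10
73 ÷ 10 → quotient 7, remainder 3
10 ÷ 3 → quotient 3, remainder 1
3 ÷ 1 → quotient 3, remainder 0

[10; 7, 3, 3]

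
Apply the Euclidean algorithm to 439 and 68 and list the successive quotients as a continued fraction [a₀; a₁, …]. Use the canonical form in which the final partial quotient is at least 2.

[6; 2, 5, 6]

439 = 6·68 + 31, so a_0 = 6
68 = 2·31 + 6, so a_1 = 2
31 = 5·6 + 1, so a_2 = 5
6 = 6·1 + 0, so a_3 = 6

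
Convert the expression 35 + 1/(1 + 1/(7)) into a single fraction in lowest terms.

Use the convergent recurrence hₖ = aₖ·hₖ₋₁ + hₖ₋₂ (and likewise for the denominators kₖ):
a_0 = 35: 35/1
a_1 = 1: 36/1
a_2 = 7: 287/8

287/8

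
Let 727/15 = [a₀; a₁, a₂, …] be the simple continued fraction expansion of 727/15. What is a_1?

2

Repeatedly divide and take the remainder:
727 = 48·15 + 7, so a_0 = 48
15 = 2·7 + 1, so a_1 = 2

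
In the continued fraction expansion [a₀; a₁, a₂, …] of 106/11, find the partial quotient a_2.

1

106 ÷ 11 → quotient 9, remainder 7
11 ÷ 7 → quotient 1, remainder 4
7 ÷ 4 → quotient 1, remainder 3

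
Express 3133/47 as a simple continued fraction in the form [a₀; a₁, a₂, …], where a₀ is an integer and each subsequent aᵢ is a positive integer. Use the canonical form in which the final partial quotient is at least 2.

Repeatedly divide and take the remainder:
3133 ÷ 47 → quotient 66, remainder 31
47 ÷ 31 → quotient 1, remainder 16
31 ÷ 16 → quotient 1, remainder 15
16 ÷ 15 → quotient 1, remainder 1
15 ÷ 1 → quotient 15, remainder 0

[66; 1, 1, 1, 15]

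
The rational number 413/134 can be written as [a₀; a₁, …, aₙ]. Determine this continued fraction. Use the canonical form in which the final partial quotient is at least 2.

Apply division with remainder until the remainder is 0:
413 = 3·134 + 11, so a_0 = 3
134 = 12·11 + 2, so a_1 = 12
11 = 5·2 + 1, so a_2 = 5
2 = 2·1 + 0, so a_3 = 2

[3; 12, 5, 2]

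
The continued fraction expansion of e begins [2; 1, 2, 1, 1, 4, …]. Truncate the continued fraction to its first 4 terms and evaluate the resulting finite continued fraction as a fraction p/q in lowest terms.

a_0 = 2: 2/1
a_1 = 1: 3/1
a_2 = 2: 8/3
a_3 = 1: 11/4

11/4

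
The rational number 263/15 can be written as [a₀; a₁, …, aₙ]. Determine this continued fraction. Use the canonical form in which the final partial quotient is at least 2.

[17; 1, 1, 7]

263 = 17·15 + 8, so a_0 = 17
15 = 1·8 + 7, so a_1 = 1
8 = 1·7 + 1, so a_2 = 1
7 = 7·1 + 0, so a_3 = 7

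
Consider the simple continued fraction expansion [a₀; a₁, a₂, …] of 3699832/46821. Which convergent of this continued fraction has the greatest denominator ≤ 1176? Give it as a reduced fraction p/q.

List convergents until the denominator exceeds the bound:
a_0 = 79: 79/1  (≤ bound)
a_1 = 48: 3793/48  (≤ bound)
a_2 = 8: 30423/385  (≤ bound)
a_3 = 3: 95062/1203  (> 1176, stop)

30423/385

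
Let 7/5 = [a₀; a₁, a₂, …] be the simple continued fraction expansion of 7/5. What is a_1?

2

7 ÷ 5 → quotient 1, remainder 2
5 ÷ 2 → quotient 2, remainder 1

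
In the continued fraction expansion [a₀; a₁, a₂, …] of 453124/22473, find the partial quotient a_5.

Run the Euclidean algorithm, recording each quotient:
453124 ÷ 22473 → quotient 20, remainder 3664
22473 ÷ 3664 → quotient 6, remainder 489
3664 ÷ 489 → quotient 7, remainder 241
489 ÷ 241 → quotient 2, remainder 7
241 ÷ 7 → quotient 34, remainder 3
7 ÷ 3 → quotient 2, remainder 1

2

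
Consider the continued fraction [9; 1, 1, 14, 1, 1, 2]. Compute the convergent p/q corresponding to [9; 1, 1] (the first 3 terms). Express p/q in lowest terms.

Use the convergent recurrence hₖ = aₖ·hₖ₋₁ + hₖ₋₂ (and likewise for the denominators kₖ):
a_0 = 9: 9/1
a_1 = 1: 10/1
a_2 = 1: 19/2

19/2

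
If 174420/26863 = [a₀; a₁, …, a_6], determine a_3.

1

174420 ÷ 26863 → quotient 6, remainder 13242
26863 ÷ 13242 → quotient 2, remainder 379
13242 ÷ 379 → quotient 34, remainder 356
379 ÷ 356 → quotient 1, remainder 23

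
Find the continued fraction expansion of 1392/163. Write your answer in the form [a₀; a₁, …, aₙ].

1392 = 8·163 + 88, so a_0 = 8
163 = 1·88 + 75, so a_1 = 1
88 = 1·75 + 13, so a_2 = 1
75 = 5·13 + 10, so a_3 = 5
13 = 1·10 + 3, so a_4 = 1
10 = 3·3 + 1, so a_5 = 3
3 = 3·1 + 0, so a_6 = 3

[8; 1, 1, 5, 1, 3, 3]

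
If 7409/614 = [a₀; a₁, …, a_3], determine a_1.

Repeatedly divide and take the remainder:
7409 = 12·614 + 41, so a_0 = 12
614 = 14·41 + 40, so a_1 = 14

14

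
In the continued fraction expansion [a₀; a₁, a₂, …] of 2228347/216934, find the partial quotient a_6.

2228347 = 10·216934 + 59007, so a_0 = 10
216934 = 3·59007 + 39913, so a_1 = 3
59007 = 1·39913 + 19094, so a_2 = 1
39913 = 2·19094 + 1725, so a_3 = 2
19094 = 11·1725 + 119, so a_4 = 11
1725 = 14·119 + 59, so a_5 = 14
119 = 2·59 + 1, so a_6 = 2

2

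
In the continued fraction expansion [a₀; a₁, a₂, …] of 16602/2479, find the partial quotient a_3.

3

Apply division with remainder until the remainder is 0:
16602 ÷ 2479 → quotient 6, remainder 1728
2479 ÷ 1728 → quotient 1, remainder 751
1728 ÷ 751 → quotient 2, remainder 226
751 ÷ 226 → quotient 3, remainder 73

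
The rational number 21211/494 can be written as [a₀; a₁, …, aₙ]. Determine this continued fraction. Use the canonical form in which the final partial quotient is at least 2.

[42; 1, 14, 1, 14, 2]

Repeatedly divide and take the remainder:
21211 = 42·494 + 463, so a_0 = 42
494 = 1·463 + 31, so a_1 = 1
463 = 14·31 + 29, so a_2 = 14
31 = 1·29 + 2, so a_3 = 1
29 = 14·2 + 1, so a_4 = 14
2 = 2·1 + 0, so a_5 = 2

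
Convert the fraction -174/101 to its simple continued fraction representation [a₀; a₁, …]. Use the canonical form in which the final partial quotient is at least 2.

[-2; 3, 1, 1, 1, 1, 5]

-174 = -2·101 + 28, so a_0 = -2
101 = 3·28 + 17, so a_1 = 3
28 = 1·17 + 11, so a_2 = 1
17 = 1·11 + 6, so a_3 = 1
11 = 1·6 + 5, so a_4 = 1
6 = 1·5 + 1, so a_5 = 1
5 = 5·1 + 0, so a_6 = 5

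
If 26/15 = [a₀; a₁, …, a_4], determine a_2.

2

26 ÷ 15 → quotient 1, remainder 11
15 ÷ 11 → quotient 1, remainder 4
11 ÷ 4 → quotient 2, remainder 3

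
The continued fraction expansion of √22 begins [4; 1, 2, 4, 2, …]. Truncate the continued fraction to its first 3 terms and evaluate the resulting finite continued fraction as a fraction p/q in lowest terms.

Starting at the tail and folding back:
Start with 2.
1 + 1/(2/1) = 1 + 1/2 = 3/2
4 + 1/(3/2) = 4 + 2/3 = 14/3

14/3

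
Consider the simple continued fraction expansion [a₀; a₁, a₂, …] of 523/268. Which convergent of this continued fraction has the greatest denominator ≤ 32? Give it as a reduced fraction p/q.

41/21

a_0 = 1: 1/1  (≤ bound)
a_1 = 1: 2/1  (≤ bound)
a_2 = 19: 39/20  (≤ bound)
a_3 = 1: 41/21  (≤ bound)
a_4 = 1: 80/41  (> 32, stop)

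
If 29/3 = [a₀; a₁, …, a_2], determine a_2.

2

Apply division with remainder until the remainder is 0:
29 ÷ 3 → quotient 9, remainder 2
3 ÷ 2 → quotient 1, remainder 1
2 ÷ 1 → quotient 2, remainder 0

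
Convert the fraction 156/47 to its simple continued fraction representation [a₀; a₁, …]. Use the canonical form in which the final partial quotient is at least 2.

[3; 3, 7, 2]

156 ÷ 47 → quotient 3, remainder 15
47 ÷ 15 → quotient 3, remainder 2
15 ÷ 2 → quotient 7, remainder 1
2 ÷ 1 → quotient 2, remainder 0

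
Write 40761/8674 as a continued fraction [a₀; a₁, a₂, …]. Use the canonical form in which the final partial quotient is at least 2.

40761 = 4·8674 + 6065, so a_0 = 4
8674 = 1·6065 + 2609, so a_1 = 1
6065 = 2·2609 + 847, so a_2 = 2
2609 = 3·847 + 68, so a_3 = 3
847 = 12·68 + 31, so a_4 = 12
68 = 2·31 + 6, so a_5 = 2
31 = 5·6 + 1, so a_6 = 5
6 = 6·1 + 0, so a_7 = 6

[4; 1, 2, 3, 12, 2, 5, 6]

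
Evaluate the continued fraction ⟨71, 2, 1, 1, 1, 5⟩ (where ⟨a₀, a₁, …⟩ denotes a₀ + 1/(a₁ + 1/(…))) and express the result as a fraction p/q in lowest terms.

3212/45

Use the convergent recurrence hₖ = aₖ·hₖ₋₁ + hₖ₋₂ (and likewise for the denominators kₖ):
a_0 = 71: 71/1
a_1 = 2: 143/2
a_2 = 1: 214/3
a_3 = 1: 357/5
a_4 = 1: 571/8
a_5 = 5: 3212/45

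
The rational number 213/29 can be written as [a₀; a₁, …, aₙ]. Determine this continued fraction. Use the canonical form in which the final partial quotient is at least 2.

[7; 2, 1, 9]

213 = 7·29 + 10, so a_0 = 7
29 = 2·10 + 9, so a_1 = 2
10 = 1·9 + 1, so a_2 = 1
9 = 9·1 + 0, so a_3 = 9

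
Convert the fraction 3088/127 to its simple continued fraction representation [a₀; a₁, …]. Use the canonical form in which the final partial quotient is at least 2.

Run the Euclidean algorithm, recording each quotient:
⌊3088/127⌋ = 24, remainder 40
⌊127/40⌋ = 3, remainder 7
⌊40/7⌋ = 5, remainder 5
⌊7/5⌋ = 1, remainder 2
⌊5/2⌋ = 2, remainder 1
⌊2/1⌋ = 2, remainder 0

[24; 3, 5, 1, 2, 2]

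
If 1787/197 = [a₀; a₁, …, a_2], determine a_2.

1787 ÷ 197 → quotient 9, remainder 14
197 ÷ 14 → quotient 14, remainder 1
14 ÷ 1 → quotient 14, remainder 0

14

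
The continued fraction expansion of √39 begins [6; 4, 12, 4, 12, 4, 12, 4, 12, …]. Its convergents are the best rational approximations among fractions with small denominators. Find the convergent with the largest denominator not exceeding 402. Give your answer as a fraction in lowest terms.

a_0 = 6: 6/1  (≤ bound)
a_1 = 4: 25/4  (≤ bound)
a_2 = 12: 306/49  (≤ bound)
a_3 = 4: 1249/200  (≤ bound)
a_4 = 12: 15294/2449  (> 402, stop)

1249/200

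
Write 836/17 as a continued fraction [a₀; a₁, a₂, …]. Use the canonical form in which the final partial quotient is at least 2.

[49; 5, 1, 2]

836 = 49·17 + 3, so a_0 = 49
17 = 5·3 + 2, so a_1 = 5
3 = 1·2 + 1, so a_2 = 1
2 = 2·1 + 0, so a_3 = 2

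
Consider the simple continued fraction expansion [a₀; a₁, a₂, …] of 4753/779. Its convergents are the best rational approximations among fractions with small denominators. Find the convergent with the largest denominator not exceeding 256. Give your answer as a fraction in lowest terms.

421/69

a_0 = 6: 6/1  (≤ bound)
a_1 = 9: 55/9  (≤ bound)
a_2 = 1: 61/10  (≤ bound)
a_3 = 6: 421/69  (≤ bound)
a_4 = 5: 2166/355  (> 256, stop)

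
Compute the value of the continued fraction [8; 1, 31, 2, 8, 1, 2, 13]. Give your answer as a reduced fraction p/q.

213781/23835

a_0 = 8: 8/1
a_1 = 1: 9/1
a_2 = 31: 287/32
a_3 = 2: 583/65
a_4 = 8: 4951/552
a_5 = 1: 5534/617
a_6 = 2: 16019/1786
a_7 = 13: 213781/23835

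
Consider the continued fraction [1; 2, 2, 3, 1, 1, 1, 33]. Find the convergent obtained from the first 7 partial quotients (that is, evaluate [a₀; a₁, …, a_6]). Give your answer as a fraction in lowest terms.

Use the convergent recurrence hₖ = aₖ·hₖ₋₁ + hₖ₋₂ (and likewise for the denominators kₖ):
a_0 = 1: 1/1
a_1 = 2: 3/2
a_2 = 2: 7/5
a_3 = 3: 24/17
a_4 = 1: 31/22
a_5 = 1: 55/39
a_6 = 1: 86/61

86/61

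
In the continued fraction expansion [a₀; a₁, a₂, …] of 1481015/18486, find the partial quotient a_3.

Repeatedly divide and take the remainder:
⌊1481015/18486⌋ = 80, remainder 2135
⌊18486/2135⌋ = 8, remainder 1406
⌊2135/1406⌋ = 1, remainder 729
⌊1406/729⌋ = 1, remainder 677

1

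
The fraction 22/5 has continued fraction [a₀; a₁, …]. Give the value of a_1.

Run the Euclidean algorithm, recording each quotient:
22 ÷ 5 → quotient 4, remainder 2
5 ÷ 2 → quotient 2, remainder 1

2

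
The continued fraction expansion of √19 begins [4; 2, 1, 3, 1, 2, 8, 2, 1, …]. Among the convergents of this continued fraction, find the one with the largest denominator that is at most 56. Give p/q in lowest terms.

a_0 = 4: 4/1  (≤ bound)
a_1 = 2: 9/2  (≤ bound)
a_2 = 1: 13/3  (≤ bound)
a_3 = 3: 48/11  (≤ bound)
a_4 = 1: 61/14  (≤ bound)
a_5 = 2: 170/39  (≤ bound)
a_6 = 8: 1421/326  (> 56, stop)

170/39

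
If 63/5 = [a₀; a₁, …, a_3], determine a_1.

1

Repeatedly divide and take the remainder:
63 = 12·5 + 3, so a_0 = 12
5 = 1·3 + 2, so a_1 = 1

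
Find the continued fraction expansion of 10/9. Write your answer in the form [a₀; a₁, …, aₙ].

[1; 9]

10 ÷ 9 → quotient 1, remainder 1
9 ÷ 1 → quotient 9, remainder 0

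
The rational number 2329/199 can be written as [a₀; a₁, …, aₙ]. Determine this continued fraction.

[11; 1, 2, 2, 1, 2, 7]

Apply division with remainder until the remainder is 0:
2329 = 11·199 + 140, so a_0 = 11
199 = 1·140 + 59, so a_1 = 1
140 = 2·59 + 22, so a_2 = 2
59 = 2·22 + 15, so a_3 = 2
22 = 1·15 + 7, so a_4 = 1
15 = 2·7 + 1, so a_5 = 2
7 = 7·1 + 0, so a_6 = 7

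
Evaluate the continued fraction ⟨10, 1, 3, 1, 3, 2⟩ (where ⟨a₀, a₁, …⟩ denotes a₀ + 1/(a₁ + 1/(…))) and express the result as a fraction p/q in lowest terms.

464/43

a_0 = 10: 10/1
a_1 = 1: 11/1
a_2 = 3: 43/4
a_3 = 1: 54/5
a_4 = 3: 205/19
a_5 = 2: 464/43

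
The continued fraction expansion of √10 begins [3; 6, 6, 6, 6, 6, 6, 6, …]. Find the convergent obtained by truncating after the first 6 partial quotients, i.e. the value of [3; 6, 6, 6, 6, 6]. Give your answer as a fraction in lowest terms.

27379/8658

a_0 = 3: 3/1
a_1 = 6: 19/6
a_2 = 6: 117/37
a_3 = 6: 721/228
a_4 = 6: 4443/1405
a_5 = 6: 27379/8658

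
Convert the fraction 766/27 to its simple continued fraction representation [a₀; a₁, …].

[28; 2, 1, 2, 3]

Run the Euclidean algorithm, recording each quotient:
766 = 28·27 + 10, so a_0 = 28
27 = 2·10 + 7, so a_1 = 2
10 = 1·7 + 3, so a_2 = 1
7 = 2·3 + 1, so a_3 = 2
3 = 3·1 + 0, so a_4 = 3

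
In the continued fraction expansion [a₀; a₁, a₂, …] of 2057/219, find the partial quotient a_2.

2057 ÷ 219 → quotient 9, remainder 86
219 ÷ 86 → quotient 2, remainder 47
86 ÷ 47 → quotient 1, remainder 39

1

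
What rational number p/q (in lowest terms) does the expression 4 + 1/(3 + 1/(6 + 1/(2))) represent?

177/41

a_0 = 4: 4/1
a_1 = 3: 13/3
a_2 = 6: 82/19
a_3 = 2: 177/41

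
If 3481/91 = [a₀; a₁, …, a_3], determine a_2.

1

Repeatedly divide and take the remainder:
3481 ÷ 91 → quotient 38, remainder 23
91 ÷ 23 → quotient 3, remainder 22
23 ÷ 22 → quotient 1, remainder 1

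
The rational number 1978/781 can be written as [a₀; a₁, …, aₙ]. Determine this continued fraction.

1978 ÷ 781 → quotient 2, remainder 416
781 ÷ 416 → quotient 1, remainder 365
416 ÷ 365 → quotient 1, remainder 51
365 ÷ 51 → quotient 7, remainder 8
51 ÷ 8 → quotient 6, remainder 3
8 ÷ 3 → quotient 2, remainder 2
3 ÷ 2 → quotient 1, remainder 1
2 ÷ 1 → quotient 2, remainder 0

[2; 1, 1, 7, 6, 2, 1, 2]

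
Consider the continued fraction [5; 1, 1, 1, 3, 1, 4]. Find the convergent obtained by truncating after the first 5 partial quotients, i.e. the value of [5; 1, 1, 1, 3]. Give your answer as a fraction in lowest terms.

Starting at the tail and folding back:
Start with 3.
1 + 1/(3/1) = 1 + 1/3 = 4/3
1 + 1/(4/3) = 1 + 3/4 = 7/4
1 + 1/(7/4) = 1 + 4/7 = 11/7
5 + 1/(11/7) = 5 + 7/11 = 62/11

62/11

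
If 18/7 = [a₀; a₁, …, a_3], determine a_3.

3

Run the Euclidean algorithm, recording each quotient:
18 ÷ 7 → quotient 2, remainder 4
7 ÷ 4 → quotient 1, remainder 3
4 ÷ 3 → quotient 1, remainder 1
3 ÷ 1 → quotient 3, remainder 0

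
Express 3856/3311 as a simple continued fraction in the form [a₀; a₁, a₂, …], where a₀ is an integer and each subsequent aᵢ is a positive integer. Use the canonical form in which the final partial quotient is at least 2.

[1; 6, 13, 3, 2, 2, 2]

Repeatedly divide and take the remainder:
3856 ÷ 3311 → quotient 1, remainder 545
3311 ÷ 545 → quotient 6, remainder 41
545 ÷ 41 → quotient 13, remainder 12
41 ÷ 12 → quotient 3, remainder 5
12 ÷ 5 → quotient 2, remainder 2
5 ÷ 2 → quotient 2, remainder 1
2 ÷ 1 → quotient 2, remainder 0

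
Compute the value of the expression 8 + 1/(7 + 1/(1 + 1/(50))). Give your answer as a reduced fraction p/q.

a_0 = 8: 8/1
a_1 = 7: 57/7
a_2 = 1: 65/8
a_3 = 50: 3307/407

3307/407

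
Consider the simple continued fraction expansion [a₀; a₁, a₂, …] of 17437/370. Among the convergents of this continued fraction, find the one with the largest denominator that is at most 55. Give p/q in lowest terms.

List convergents until the denominator exceeds the bound:
a_0 = 47: 47/1  (≤ bound)
a_1 = 7: 330/7  (≤ bound)
a_2 = 1: 377/8  (≤ bound)
a_3 = 6: 2592/55  (≤ bound)
a_4 = 1: 2969/63  (> 55, stop)

2592/55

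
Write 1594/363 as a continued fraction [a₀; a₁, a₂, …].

1594 = 4·363 + 142, so a_0 = 4
363 = 2·142 + 79, so a_1 = 2
142 = 1·79 + 63, so a_2 = 1
79 = 1·63 + 16, so a_3 = 1
63 = 3·16 + 15, so a_4 = 3
16 = 1·15 + 1, so a_5 = 1
15 = 15·1 + 0, so a_6 = 15

[4; 2, 1, 1, 3, 1, 15]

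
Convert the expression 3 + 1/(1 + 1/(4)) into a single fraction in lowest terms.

19/5

a_0 = 3: 3/1
a_1 = 1: 4/1
a_2 = 4: 19/5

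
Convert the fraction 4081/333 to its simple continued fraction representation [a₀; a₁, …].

⌊4081/333⌋ = 12, remainder 85
⌊333/85⌋ = 3, remainder 78
⌊85/78⌋ = 1, remainder 7
⌊78/7⌋ = 11, remainder 1
⌊7/1⌋ = 7, remainder 0

[12; 3, 1, 11, 7]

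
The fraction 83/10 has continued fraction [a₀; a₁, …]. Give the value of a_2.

3

83 ÷ 10 → quotient 8, remainder 3
10 ÷ 3 → quotient 3, remainder 1
3 ÷ 1 → quotient 3, remainder 0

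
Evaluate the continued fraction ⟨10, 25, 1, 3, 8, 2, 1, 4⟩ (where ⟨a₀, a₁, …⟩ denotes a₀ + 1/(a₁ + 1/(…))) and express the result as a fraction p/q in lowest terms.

124632/12415

Build up convergents one term at a time:
a_0 = 10: 10/1
a_1 = 25: 251/25
a_2 = 1: 261/26
a_3 = 3: 1034/103
a_4 = 8: 8533/850
a_5 = 2: 18100/1803
a_6 = 1: 26633/2653
a_7 = 4: 124632/12415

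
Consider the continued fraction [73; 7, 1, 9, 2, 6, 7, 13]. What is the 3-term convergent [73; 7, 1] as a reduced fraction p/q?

585/8

a_0 = 73: 73/1
a_1 = 7: 512/7
a_2 = 1: 585/8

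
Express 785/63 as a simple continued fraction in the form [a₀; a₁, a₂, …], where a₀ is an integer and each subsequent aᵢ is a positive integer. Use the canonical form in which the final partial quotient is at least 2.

Apply division with remainder until the remainder is 0:
785 = 12·63 + 29, so a_0 = 12
63 = 2·29 + 5, so a_1 = 2
29 = 5·5 + 4, so a_2 = 5
5 = 1·4 + 1, so a_3 = 1
4 = 4·1 + 0, so a_4 = 4

[12; 2, 5, 1, 4]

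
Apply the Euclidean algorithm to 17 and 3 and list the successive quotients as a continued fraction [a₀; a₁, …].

17 = 5·3 + 2, so a_0 = 5
3 = 1·2 + 1, so a_1 = 1
2 = 2·1 + 0, so a_2 = 2

[5; 1, 2]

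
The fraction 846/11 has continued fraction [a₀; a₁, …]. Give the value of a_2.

⌊846/11⌋ = 76, remainder 10
⌊11/10⌋ = 1, remainder 1
⌊10/1⌋ = 10, remainder 0

10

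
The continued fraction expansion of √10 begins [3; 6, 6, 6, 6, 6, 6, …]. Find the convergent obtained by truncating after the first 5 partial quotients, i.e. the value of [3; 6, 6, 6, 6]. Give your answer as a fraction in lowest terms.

4443/1405

a_0 = 3: 3/1
a_1 = 6: 19/6
a_2 = 6: 117/37
a_3 = 6: 721/228
a_4 = 6: 4443/1405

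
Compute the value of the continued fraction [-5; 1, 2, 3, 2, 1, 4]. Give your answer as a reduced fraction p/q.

Start with 4.
1 + 1/(4/1) = 1 + 1/4 = 5/4
2 + 1/(5/4) = 2 + 4/5 = 14/5
3 + 1/(14/5) = 3 + 5/14 = 47/14
2 + 1/(47/14) = 2 + 14/47 = 108/47
1 + 1/(108/47) = 1 + 47/108 = 155/108
-5 + 1/(155/108) = -5 + 108/155 = -667/155

-667/155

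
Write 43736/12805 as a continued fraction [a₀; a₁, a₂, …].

[3; 2, 2, 2, 5, 1, 3, 43]

43736 ÷ 12805 → quotient 3, remainder 5321
12805 ÷ 5321 → quotient 2, remainder 2163
5321 ÷ 2163 → quotient 2, remainder 995
2163 ÷ 995 → quotient 2, remainder 173
995 ÷ 173 → quotient 5, remainder 130
173 ÷ 130 → quotient 1, remainder 43
130 ÷ 43 → quotient 3, remainder 1
43 ÷ 1 → quotient 43, remainder 0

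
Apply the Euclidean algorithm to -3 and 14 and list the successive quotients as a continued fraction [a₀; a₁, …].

Repeatedly divide and take the remainder:
-3 = -1·14 + 11, so a_0 = -1
14 = 1·11 + 3, so a_1 = 1
11 = 3·3 + 2, so a_2 = 3
3 = 1·2 + 1, so a_3 = 1
2 = 2·1 + 0, so a_4 = 2

[-1; 1, 3, 1, 2]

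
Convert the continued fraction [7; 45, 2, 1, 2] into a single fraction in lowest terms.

2549/363

Build up convergents one term at a time:
a_0 = 7: 7/1
a_1 = 45: 316/45
a_2 = 2: 639/91
a_3 = 1: 955/136
a_4 = 2: 2549/363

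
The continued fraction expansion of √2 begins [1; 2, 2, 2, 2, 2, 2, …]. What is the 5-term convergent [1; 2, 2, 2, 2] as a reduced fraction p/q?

41/29

Build up convergents one term at a time:
a_0 = 1: 1/1
a_1 = 2: 3/2
a_2 = 2: 7/5
a_3 = 2: 17/12
a_4 = 2: 41/29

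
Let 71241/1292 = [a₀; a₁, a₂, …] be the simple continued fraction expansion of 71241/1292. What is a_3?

71241 = 55·1292 + 181, so a_0 = 55
1292 = 7·181 + 25, so a_1 = 7
181 = 7·25 + 6, so a_2 = 7
25 = 4·6 + 1, so a_3 = 4

4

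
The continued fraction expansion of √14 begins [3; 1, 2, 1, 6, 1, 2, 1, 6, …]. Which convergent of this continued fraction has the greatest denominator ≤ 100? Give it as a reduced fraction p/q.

a_0 = 3: 3/1  (≤ bound)
a_1 = 1: 4/1  (≤ bound)
a_2 = 2: 11/3  (≤ bound)
a_3 = 1: 15/4  (≤ bound)
a_4 = 6: 101/27  (≤ bound)
a_5 = 1: 116/31  (≤ bound)
a_6 = 2: 333/89  (≤ bound)
a_7 = 1: 449/120  (> 100, stop)

333/89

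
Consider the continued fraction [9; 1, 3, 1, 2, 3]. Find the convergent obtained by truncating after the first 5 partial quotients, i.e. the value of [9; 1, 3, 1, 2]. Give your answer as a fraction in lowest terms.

137/14

Start with 2.
1 + 1/(2/1) = 1 + 1/2 = 3/2
3 + 1/(3/2) = 3 + 2/3 = 11/3
1 + 1/(11/3) = 1 + 3/11 = 14/11
9 + 1/(14/11) = 9 + 11/14 = 137/14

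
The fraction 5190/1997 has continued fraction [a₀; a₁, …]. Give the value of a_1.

5190 ÷ 1997 → quotient 2, remainder 1196
1997 ÷ 1196 → quotient 1, remainder 801

1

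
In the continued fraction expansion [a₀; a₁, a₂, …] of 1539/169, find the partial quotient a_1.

1539 ÷ 169 → quotient 9, remainder 18
169 ÷ 18 → quotient 9, remainder 7

9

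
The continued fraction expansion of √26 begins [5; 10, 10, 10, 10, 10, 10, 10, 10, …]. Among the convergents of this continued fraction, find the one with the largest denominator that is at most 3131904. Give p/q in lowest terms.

5357035/1050601

a_0 = 5: 5/1  (≤ bound)
a_1 = 10: 51/10  (≤ bound)
a_2 = 10: 515/101  (≤ bound)
a_3 = 10: 5201/1020  (≤ bound)
a_4 = 10: 52525/10301  (≤ bound)
a_5 = 10: 530451/104030  (≤ bound)
a_6 = 10: 5357035/1050601  (≤ bound)
a_7 = 10: 54100801/10610040  (> 3131904, stop)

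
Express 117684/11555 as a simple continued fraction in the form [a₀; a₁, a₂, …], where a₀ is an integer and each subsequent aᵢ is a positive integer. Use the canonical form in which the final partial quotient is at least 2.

117684 = 10·11555 + 2134, so a_0 = 10
11555 = 5·2134 + 885, so a_1 = 5
2134 = 2·885 + 364, so a_2 = 2
885 = 2·364 + 157, so a_3 = 2
364 = 2·157 + 50, so a_4 = 2
157 = 3·50 + 7, so a_5 = 3
50 = 7·7 + 1, so a_6 = 7
7 = 7·1 + 0, so a_7 = 7

[10; 5, 2, 2, 2, 3, 7, 7]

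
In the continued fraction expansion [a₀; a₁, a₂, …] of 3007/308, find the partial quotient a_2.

3007 = 9·308 + 235, so a_0 = 9
308 = 1·235 + 73, so a_1 = 1
235 = 3·73 + 16, so a_2 = 3

3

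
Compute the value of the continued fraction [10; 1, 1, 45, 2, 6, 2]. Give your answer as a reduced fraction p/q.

27041/2574

Build up convergents one term at a time:
a_0 = 10: 10/1
a_1 = 1: 11/1
a_2 = 1: 21/2
a_3 = 45: 956/91
a_4 = 2: 1933/184
a_5 = 6: 12554/1195
a_6 = 2: 27041/2574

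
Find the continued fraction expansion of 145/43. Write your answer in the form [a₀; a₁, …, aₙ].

⌊145/43⌋ = 3, remainder 16
⌊43/16⌋ = 2, remainder 11
⌊16/11⌋ = 1, remainder 5
⌊11/5⌋ = 2, remainder 1
⌊5/1⌋ = 5, remainder 0

[3; 2, 1, 2, 5]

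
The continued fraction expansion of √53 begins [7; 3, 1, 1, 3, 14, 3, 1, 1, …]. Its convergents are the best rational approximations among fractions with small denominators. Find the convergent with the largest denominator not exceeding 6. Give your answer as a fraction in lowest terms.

29/4

a_0 = 7: 7/1  (≤ bound)
a_1 = 3: 22/3  (≤ bound)
a_2 = 1: 29/4  (≤ bound)
a_3 = 1: 51/7  (> 6, stop)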